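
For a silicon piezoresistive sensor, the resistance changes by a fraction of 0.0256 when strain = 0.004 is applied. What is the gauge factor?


Step 1: Identify values.
dR/R = 0.0256, strain = 0.004
Step 2: GF = (dR/R) / strain = 0.0256 / 0.004
GF = 6.4


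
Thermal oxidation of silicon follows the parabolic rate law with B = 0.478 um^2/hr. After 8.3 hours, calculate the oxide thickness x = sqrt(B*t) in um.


Step 1: Compute B*t = 0.478 * 8.3 = 3.9674
Step 2: x = sqrt(3.9674)
x = 1.992 um


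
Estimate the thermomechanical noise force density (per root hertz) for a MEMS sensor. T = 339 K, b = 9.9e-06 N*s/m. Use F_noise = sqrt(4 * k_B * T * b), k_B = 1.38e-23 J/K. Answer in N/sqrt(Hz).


Step 1: Compute 4 * k_B * T * b
= 4 * 1.38e-23 * 339 * 9.9e-06
= 1.8526e-25 N^2/Hz
Step 2: F_noise = sqrt(1.8526e-25)
F_noise = 4.30e-13 N/sqrt(Hz)


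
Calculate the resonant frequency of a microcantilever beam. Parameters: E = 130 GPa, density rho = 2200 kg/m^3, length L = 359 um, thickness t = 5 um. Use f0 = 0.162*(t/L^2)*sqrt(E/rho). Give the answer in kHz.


Step 1: Convert units to SI.
t_SI = 5e-6 m, L_SI = 359e-6 m
Step 2: Calculate sqrt(E/rho).
sqrt(130e9 / 2200) = 7687.06 m/s
Step 3: Compute f0.
f0 = 0.162 * 5e-6 / (359e-6)^2 * 7687.06 = 48312.2 Hz = 48.31 kHz


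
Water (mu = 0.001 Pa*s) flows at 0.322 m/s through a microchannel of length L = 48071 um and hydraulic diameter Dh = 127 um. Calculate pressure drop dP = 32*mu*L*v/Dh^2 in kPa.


Step 1: Convert to SI: L = 48071e-6 m, Dh = 127e-6 m
Step 2: dP = 32 * 0.001 * 48071e-6 * 0.322 / (127e-6)^2
Step 3: dP = 30710.12 Pa
Step 4: Convert to kPa: dP = 30.71 kPa


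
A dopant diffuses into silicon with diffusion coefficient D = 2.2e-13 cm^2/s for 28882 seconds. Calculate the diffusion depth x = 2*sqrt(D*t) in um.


Step 1: Compute D*t = 2.2e-13 * 28882 = 6.35404e-09 cm^2
Step 2: sqrt(D*t) = 7.97122e-05 cm
Step 3: x = 2 * 7.97122e-05 cm = 1.594244e-04 cm
Step 4: Convert to um (1 cm = 1e4 um): x = 1.594 um


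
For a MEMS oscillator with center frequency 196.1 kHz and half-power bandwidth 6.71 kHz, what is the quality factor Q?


Step 1: Q = f0 / bandwidth
Step 2: Q = 196.1 / 6.71
Q = 29.2


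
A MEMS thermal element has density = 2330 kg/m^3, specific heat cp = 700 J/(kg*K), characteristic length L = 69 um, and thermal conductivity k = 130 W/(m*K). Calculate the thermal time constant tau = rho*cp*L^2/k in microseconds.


Step 1: Convert L to m: L = 69e-6 m
Step 2: L^2 = (69e-6)^2 = 4.761e-09 m^2
Step 3: tau = 2330 * 700 * 4.761e-09 / 130 = 5.973224e-05 s
Step 4: Convert to microseconds (multiply by 1e6).
tau = 59.732 us


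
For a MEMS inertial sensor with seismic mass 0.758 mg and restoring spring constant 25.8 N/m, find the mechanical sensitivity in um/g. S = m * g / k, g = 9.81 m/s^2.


Step 1: Convert mass: m = 0.758 mg = 7.58e-07 kg
Step 2: S = m * g / k = 7.58e-07 * 9.81 / 25.8
Step 3: S = 2.88e-07 m/g
Step 4: Convert to um/g: S = 0.288 um/g


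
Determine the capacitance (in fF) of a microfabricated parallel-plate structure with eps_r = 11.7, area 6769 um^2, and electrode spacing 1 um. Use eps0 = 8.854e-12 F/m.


Step 1: Convert area to m^2: A = 6769e-12 m^2
Step 2: Convert gap to m: d = 1e-6 m
Step 3: C = eps0 * eps_r * A / d
C = 8.854e-12 * 11.7 * 6769e-12 / 1e-6
Step 4: Convert to fF (multiply by 1e15).
C = 701.21 fF


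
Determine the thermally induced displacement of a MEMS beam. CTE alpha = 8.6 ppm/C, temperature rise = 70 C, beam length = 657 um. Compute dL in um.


Step 1: Convert CTE: alpha = 8.6 ppm/C = 8.6e-6 /C
Step 2: dL = 8.6e-6 * 70 * 657
dL = 0.3955 um


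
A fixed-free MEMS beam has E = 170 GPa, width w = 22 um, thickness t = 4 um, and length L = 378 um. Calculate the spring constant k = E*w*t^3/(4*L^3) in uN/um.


Step 1: Convert E to consistent units (1 GPa = 1000 uN/um^2).
E = 170 GPa = 170000 uN/um^2
Step 2: Compute t^3 = 4^3 = 64
Step 3: Compute L^3 = 378^3 = 54010152
Step 4: k = 170000 * 22 * 64 / (4 * 54010152)
k = 1.1079 uN/um


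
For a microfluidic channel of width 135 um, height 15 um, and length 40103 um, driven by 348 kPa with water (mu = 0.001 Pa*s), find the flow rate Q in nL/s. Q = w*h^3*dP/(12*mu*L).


Step 1: Convert all dimensions to SI (meters).
w = 135e-6 m, h = 15e-6 m, L = 40103e-6 m, dP = 348e3 Pa
Step 2: Q = w * h^3 * dP / (12 * mu * L)
Q = 135e-6 * (15e-6)^3 * 348e3 / (12 * 0.001 * 40103e-6) = 3.294797e-10 m^3/s
Step 3: Convert Q from m^3/s to nL/s (1 m^3 = 1e12 nL, so multiply by 1e12).
Q = 329.48 nL/s


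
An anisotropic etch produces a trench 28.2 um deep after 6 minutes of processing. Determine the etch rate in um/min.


Step 1: Etch rate = depth / time
Step 2: rate = 28.2 / 6
rate = 4.7 um/min


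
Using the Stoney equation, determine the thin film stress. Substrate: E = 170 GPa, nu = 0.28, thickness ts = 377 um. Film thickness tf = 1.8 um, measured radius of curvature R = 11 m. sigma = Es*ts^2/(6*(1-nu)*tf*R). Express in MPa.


Step 1: Compute numerator: Es * ts^2 = 170 * 377^2 = 24161930 (GPa*um^2)
Step 2: Compute denominator (R in um): 6*(1-nu)*tf*R = 6*0.72*1.8*11e6 = 85536000.0 (um^2)
Step 3: sigma (GPa) = 24161930 / 85536000.0 = 2.82477e-01 GPa
Step 4: Convert to MPa (x1000): sigma = 282.5 MPa


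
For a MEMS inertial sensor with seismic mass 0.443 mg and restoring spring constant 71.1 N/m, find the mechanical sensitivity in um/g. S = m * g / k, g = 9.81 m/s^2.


Step 1: Convert mass: m = 0.443 mg = 4.43e-07 kg
Step 2: S = m * g / k = 4.43e-07 * 9.81 / 71.1
Step 3: S = 6.11e-08 m/g
Step 4: Convert to um/g: S = 0.061 um/g


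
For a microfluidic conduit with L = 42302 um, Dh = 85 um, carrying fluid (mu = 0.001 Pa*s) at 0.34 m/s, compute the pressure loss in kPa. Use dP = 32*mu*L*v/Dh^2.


Step 1: Convert to SI: L = 42302e-6 m, Dh = 85e-6 m
Step 2: dP = 32 * 0.001 * 42302e-6 * 0.34 / (85e-6)^2
Step 3: dP = 63701.84 Pa
Step 4: Convert to kPa: dP = 63.7 kPa


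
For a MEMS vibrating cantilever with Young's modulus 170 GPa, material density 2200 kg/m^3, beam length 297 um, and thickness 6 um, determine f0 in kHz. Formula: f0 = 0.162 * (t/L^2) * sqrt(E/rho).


Step 1: Convert units to SI.
t_SI = 6e-6 m, L_SI = 297e-6 m
Step 2: Calculate sqrt(E/rho).
sqrt(170e9 / 2200) = 8790.49 m/s
Step 3: Compute f0.
f0 = 0.162 * 6e-6 / (297e-6)^2 * 8790.49 = 96864.9 Hz = 96.86 kHz


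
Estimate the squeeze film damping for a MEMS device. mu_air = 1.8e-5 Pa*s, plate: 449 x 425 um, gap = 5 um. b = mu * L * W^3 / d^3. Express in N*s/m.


Step 1: Convert to SI.
L = 449e-6 m, W = 425e-6 m, d = 5e-6 m
Step 2: W^3 = (425e-6)^3 = 7.68e-11 m^3
Step 3: d^3 = (5e-6)^3 = 1.25e-16 m^3
Step 4: b = 1.8e-5 * 449e-6 * 7.68e-11 / 1.25e-16
b = 4.96e-03 N*s/m


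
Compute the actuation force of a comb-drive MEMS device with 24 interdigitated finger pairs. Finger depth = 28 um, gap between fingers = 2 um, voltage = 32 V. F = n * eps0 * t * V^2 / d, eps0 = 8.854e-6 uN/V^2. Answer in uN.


Step 1: Parameters: n=24, eps0=8.854e-6 uN/V^2, t=28 um, V=32 V, d=2 um
Step 2: V^2 = 1024
Step 3: F = 24 * 8.854e-6 * 28 * 1024 / 2
F = 3.046 uN


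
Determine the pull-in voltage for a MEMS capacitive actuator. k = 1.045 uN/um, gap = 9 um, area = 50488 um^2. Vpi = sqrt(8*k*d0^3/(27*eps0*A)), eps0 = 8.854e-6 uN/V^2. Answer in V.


Step 1: Compute numerator: 8 * k * d0^3 = 8 * 1.045 * 9^3 = 6094.44
Step 2: Compute denominator: 27 * eps0 * A = 27 * 8.854e-6 * 50488 = 12.06956
Step 3: Vpi = sqrt(6094.44 / 12.06956)
Vpi = 22.47 V


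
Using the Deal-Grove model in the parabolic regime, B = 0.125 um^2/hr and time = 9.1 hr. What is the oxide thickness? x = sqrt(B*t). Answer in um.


Step 1: Compute B*t = 0.125 * 9.1 = 1.1375
Step 2: x = sqrt(1.1375)
x = 1.067 um


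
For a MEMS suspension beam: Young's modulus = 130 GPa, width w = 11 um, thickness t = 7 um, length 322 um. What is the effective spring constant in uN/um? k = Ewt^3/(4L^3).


Step 1: Convert E to consistent units (1 GPa = 1000 uN/um^2).
E = 130 GPa = 130000 uN/um^2
Step 2: Compute t^3 = 7^3 = 343
Step 3: Compute L^3 = 322^3 = 33386248
Step 4: k = 130000 * 11 * 343 / (4 * 33386248)
k = 3.6728 uN/um


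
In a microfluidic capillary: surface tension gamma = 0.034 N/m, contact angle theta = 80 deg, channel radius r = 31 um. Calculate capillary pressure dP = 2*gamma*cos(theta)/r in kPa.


Step 1: cos(80 deg) = 0.1736
Step 2: Convert r to m: r = 31e-6 m
Step 3: dP = 2 * 0.034 * 0.1736 / 31e-6 = 380.8 Pa
Step 4: Convert Pa to kPa (divide by 1000).
dP = 0.38 kPa


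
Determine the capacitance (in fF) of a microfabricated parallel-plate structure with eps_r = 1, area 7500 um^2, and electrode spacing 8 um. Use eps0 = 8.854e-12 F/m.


Step 1: Convert area to m^2: A = 7500e-12 m^2
Step 2: Convert gap to m: d = 8e-6 m
Step 3: C = eps0 * eps_r * A / d
C = 8.854e-12 * 1 * 7500e-12 / 8e-6
Step 4: Convert to fF (multiply by 1e15).
C = 8.3 fF


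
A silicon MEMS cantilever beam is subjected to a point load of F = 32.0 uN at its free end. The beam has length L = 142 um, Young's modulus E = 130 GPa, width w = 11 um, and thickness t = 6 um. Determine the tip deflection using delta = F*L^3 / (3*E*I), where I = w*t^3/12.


Step 1: Calculate the second moment of area.
I = w * t^3 / 12 = 11 * 6^3 / 12 = 198.0 um^4
Step 2: Convert E to consistent units (1 GPa = 1000 uN/um^2).
E = 130 GPa = 130000 uN/um^2
Step 3: Calculate tip deflection.
delta = F * L^3 / (3 * E * I)
delta = 32.0 * 142^3 / (3 * 130000 * 198.0)
delta = 1.1865 um


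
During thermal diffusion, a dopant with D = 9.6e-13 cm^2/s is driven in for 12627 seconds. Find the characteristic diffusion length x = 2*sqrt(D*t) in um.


Step 1: Compute D*t = 9.6e-13 * 12627 = 1.212192e-08 cm^2
Step 2: sqrt(D*t) = 1.101e-04 cm
Step 3: x = 2 * 1.101e-04 cm = 2.202e-04 cm
Step 4: Convert to um (1 cm = 1e4 um): x = 2.202 um


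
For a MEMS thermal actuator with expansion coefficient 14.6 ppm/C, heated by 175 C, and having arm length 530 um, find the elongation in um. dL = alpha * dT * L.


Step 1: Convert CTE: alpha = 14.6 ppm/C = 14.6e-6 /C
Step 2: dL = 14.6e-6 * 175 * 530
dL = 1.3542 um


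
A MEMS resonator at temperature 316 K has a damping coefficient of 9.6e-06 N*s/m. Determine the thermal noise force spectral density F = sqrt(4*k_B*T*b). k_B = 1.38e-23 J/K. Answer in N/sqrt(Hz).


Step 1: Compute 4 * k_B * T * b
= 4 * 1.38e-23 * 316 * 9.6e-06
= 1.6745e-25 N^2/Hz
Step 2: F_noise = sqrt(1.6745e-25)
F_noise = 4.09e-13 N/sqrt(Hz)


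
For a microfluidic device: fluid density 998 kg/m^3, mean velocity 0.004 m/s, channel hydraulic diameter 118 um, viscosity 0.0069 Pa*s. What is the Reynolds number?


Step 1: Convert Dh to meters: Dh = 118e-6 m
Step 2: Re = rho * v * Dh / mu
Re = 998 * 0.004 * 118e-6 / 0.0069
Re = 0.068


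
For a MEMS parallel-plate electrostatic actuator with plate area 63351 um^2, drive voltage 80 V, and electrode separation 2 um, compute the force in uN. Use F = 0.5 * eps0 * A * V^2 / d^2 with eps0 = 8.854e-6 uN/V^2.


Step 1: Identify parameters.
eps0 = 8.854e-6 uN/V^2, A = 63351 um^2, V = 80 V, d = 2 um
Step 2: Compute V^2 = 80^2 = 6400
Step 3: Compute d^2 = 2^2 = 4
Step 4: F = 0.5 * 8.854e-6 * 63351 * 6400 / 4
F = 448.728 uN


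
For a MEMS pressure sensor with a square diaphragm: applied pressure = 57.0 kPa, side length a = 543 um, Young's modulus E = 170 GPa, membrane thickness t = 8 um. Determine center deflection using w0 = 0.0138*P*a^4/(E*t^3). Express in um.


Step 1: Convert pressure to compatible units (E is in GPa, so P in GPa).
P = 57.0 kPa = 57.0e-6 GPa
Step 2: Compute numerator: 0.0138 * P * a^4.
a^4 = 543^4 = 86935932801
numerator = 0.0138 * 57.0e-6 * 86935932801 = 6.83838e+04
Step 3: Compute denominator: E * t^3 = 170 * 8^3 = 87040
Step 4: w0 = numerator / denominator = 6.83838e+04 / 87040 = 0.7857 um


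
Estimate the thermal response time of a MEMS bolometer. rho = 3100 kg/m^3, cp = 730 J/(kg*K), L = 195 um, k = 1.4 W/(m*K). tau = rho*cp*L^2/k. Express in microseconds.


Step 1: Convert L to m: L = 195e-6 m
Step 2: L^2 = (195e-6)^2 = 3.8025e-08 m^2
Step 3: tau = 3100 * 730 * 3.8025e-08 / 1.4 = 6.146469643e-02 s
Step 4: Convert to microseconds (multiply by 1e6).
tau = 61464.696 us


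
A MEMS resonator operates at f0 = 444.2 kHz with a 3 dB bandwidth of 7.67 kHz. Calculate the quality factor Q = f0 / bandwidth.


Step 1: Q = f0 / bandwidth
Step 2: Q = 444.2 / 7.67
Q = 57.9


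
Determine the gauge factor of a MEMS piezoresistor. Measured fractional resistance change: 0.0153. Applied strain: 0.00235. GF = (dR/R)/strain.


Step 1: Identify values.
dR/R = 0.0153, strain = 0.00235
Step 2: GF = (dR/R) / strain = 0.0153 / 0.00235
GF = 6.5


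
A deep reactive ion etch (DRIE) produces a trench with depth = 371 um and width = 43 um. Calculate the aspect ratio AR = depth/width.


Step 1: AR = depth / width
Step 2: AR = 371 / 43
AR = 8.6


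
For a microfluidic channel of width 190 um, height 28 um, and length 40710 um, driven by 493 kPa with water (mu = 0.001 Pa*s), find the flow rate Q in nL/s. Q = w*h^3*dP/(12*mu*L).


Step 1: Convert all dimensions to SI (meters).
w = 190e-6 m, h = 28e-6 m, L = 40710e-6 m, dP = 493e3 Pa
Step 2: Q = w * h^3 * dP / (12 * mu * L)
Q = 190e-6 * (28e-6)^3 * 493e3 / (12 * 0.001 * 40710e-6) = 4.20912929e-09 m^3/s
Step 3: Convert Q from m^3/s to nL/s (1 m^3 = 1e12 nL, so multiply by 1e12).
Q = 4209.129 nL/s


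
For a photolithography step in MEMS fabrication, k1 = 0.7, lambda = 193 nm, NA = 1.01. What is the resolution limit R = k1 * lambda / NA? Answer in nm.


Step 1: Identify values: k1 = 0.7, lambda = 193 nm, NA = 1.01
Step 2: R = k1 * lambda / NA
R = 0.7 * 193 / 1.01
R = 133.8 nm


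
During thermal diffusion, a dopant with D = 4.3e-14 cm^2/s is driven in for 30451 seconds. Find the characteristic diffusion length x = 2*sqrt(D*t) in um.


Step 1: Compute D*t = 4.3e-14 * 30451 = 1.309393e-09 cm^2
Step 2: sqrt(D*t) = 3.6186e-05 cm
Step 3: x = 2 * 3.6186e-05 cm = 7.2372e-05 cm
Step 4: Convert to um (1 cm = 1e4 um): x = 0.724 um


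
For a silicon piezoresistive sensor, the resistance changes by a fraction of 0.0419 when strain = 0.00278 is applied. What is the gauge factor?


Step 1: Identify values.
dR/R = 0.0419, strain = 0.00278
Step 2: GF = (dR/R) / strain = 0.0419 / 0.00278
GF = 15.1


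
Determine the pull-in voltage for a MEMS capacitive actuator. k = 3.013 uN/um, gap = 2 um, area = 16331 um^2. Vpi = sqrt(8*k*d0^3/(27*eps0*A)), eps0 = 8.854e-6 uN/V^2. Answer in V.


Step 1: Compute numerator: 8 * k * d0^3 = 8 * 3.013 * 2^3 = 192.832
Step 2: Compute denominator: 27 * eps0 * A = 27 * 8.854e-6 * 16331 = 3.904056
Step 3: Vpi = sqrt(192.832 / 3.904056)
Vpi = 7.03 V


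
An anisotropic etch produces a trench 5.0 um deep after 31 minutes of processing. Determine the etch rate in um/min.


Step 1: Etch rate = depth / time
Step 2: rate = 5.0 / 31
rate = 0.161 um/min


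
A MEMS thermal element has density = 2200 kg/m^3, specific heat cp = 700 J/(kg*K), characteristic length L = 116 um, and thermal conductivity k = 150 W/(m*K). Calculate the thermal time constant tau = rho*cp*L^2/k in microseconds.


Step 1: Convert L to m: L = 116e-6 m
Step 2: L^2 = (116e-6)^2 = 1.3456e-08 m^2
Step 3: tau = 2200 * 700 * 1.3456e-08 / 150 = 1.3814827e-04 s
Step 4: Convert to microseconds (multiply by 1e6).
tau = 138.148 us


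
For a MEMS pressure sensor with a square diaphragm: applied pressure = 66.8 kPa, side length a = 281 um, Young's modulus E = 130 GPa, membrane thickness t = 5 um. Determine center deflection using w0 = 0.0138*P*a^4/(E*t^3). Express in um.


Step 1: Convert pressure to compatible units (E is in GPa, so P in GPa).
P = 66.8 kPa = 66.8e-6 GPa
Step 2: Compute numerator: 0.0138 * P * a^4.
a^4 = 281^4 = 6234839521
numerator = 0.0138 * 66.8e-6 * 6234839521 = 5.74752e+03
Step 3: Compute denominator: E * t^3 = 130 * 5^3 = 16250
Step 4: w0 = numerator / denominator = 5.74752e+03 / 16250 = 0.3537 um


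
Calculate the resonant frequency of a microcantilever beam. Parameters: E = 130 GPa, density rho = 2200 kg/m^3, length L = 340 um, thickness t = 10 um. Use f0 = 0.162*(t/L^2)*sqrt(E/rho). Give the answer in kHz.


Step 1: Convert units to SI.
t_SI = 10e-6 m, L_SI = 340e-6 m
Step 2: Calculate sqrt(E/rho).
sqrt(130e9 / 2200) = 7687.06 m/s
Step 3: Compute f0.
f0 = 0.162 * 10e-6 / (340e-6)^2 * 7687.06 = 107725.2 Hz = 107.73 kHz


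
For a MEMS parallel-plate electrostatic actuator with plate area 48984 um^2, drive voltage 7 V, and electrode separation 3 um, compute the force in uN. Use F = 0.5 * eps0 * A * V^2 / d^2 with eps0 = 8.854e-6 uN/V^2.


Step 1: Identify parameters.
eps0 = 8.854e-6 uN/V^2, A = 48984 um^2, V = 7 V, d = 3 um
Step 2: Compute V^2 = 7^2 = 49
Step 3: Compute d^2 = 3^2 = 9
Step 4: F = 0.5 * 8.854e-6 * 48984 * 49 / 9
F = 1.181 uN


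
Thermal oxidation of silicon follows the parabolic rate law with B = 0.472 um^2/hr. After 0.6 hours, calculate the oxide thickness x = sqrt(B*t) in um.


Step 1: Compute B*t = 0.472 * 0.6 = 0.2832
Step 2: x = sqrt(0.2832)
x = 0.532 um


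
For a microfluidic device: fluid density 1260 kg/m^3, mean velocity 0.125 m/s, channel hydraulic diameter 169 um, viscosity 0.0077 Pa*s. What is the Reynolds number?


Step 1: Convert Dh to meters: Dh = 169e-6 m
Step 2: Re = rho * v * Dh / mu
Re = 1260 * 0.125 * 169e-6 / 0.0077
Re = 3.457


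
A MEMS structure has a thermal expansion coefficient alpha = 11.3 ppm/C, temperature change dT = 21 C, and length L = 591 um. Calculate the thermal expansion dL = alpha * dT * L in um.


Step 1: Convert CTE: alpha = 11.3 ppm/C = 11.3e-6 /C
Step 2: dL = 11.3e-6 * 21 * 591
dL = 0.1402 um


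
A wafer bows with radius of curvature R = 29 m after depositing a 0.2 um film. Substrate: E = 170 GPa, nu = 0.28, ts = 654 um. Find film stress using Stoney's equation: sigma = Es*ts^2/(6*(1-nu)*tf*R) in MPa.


Step 1: Compute numerator: Es * ts^2 = 170 * 654^2 = 72711720 (GPa*um^2)
Step 2: Compute denominator (R in um): 6*(1-nu)*tf*R = 6*0.72*0.2*29e6 = 25056000.0 (um^2)
Step 3: sigma (GPa) = 72711720 / 25056000.0 = 2.901968e+00 GPa
Step 4: Convert to MPa (x1000): sigma = 2902.0 MPa


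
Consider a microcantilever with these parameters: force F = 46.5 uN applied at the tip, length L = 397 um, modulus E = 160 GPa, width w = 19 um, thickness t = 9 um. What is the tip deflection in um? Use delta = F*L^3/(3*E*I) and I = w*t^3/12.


Step 1: Calculate the second moment of area.
I = w * t^3 / 12 = 19 * 9^3 / 12 = 1154.25 um^4
Step 2: Convert E to consistent units (1 GPa = 1000 uN/um^2).
E = 160 GPa = 160000 uN/um^2
Step 3: Calculate tip deflection.
delta = F * L^3 / (3 * E * I)
delta = 46.5 * 397^3 / (3 * 160000 * 1154.25)
delta = 5.2515 um


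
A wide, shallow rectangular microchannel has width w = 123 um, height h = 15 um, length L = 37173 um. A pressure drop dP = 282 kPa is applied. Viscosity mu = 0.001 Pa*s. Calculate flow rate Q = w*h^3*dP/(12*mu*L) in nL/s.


Step 1: Convert all dimensions to SI (meters).
w = 123e-6 m, h = 15e-6 m, L = 37173e-6 m, dP = 282e3 Pa
Step 2: Q = w * h^3 * dP / (12 * mu * L)
Q = 123e-6 * (15e-6)^3 * 282e3 / (12 * 0.001 * 37173e-6) = 2.6243342e-10 m^3/s
Step 3: Convert Q from m^3/s to nL/s (1 m^3 = 1e12 nL, so multiply by 1e12).
Q = 262.433 nL/s


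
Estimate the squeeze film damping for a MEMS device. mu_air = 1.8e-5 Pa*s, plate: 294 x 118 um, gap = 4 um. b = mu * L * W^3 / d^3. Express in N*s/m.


Step 1: Convert to SI.
L = 294e-6 m, W = 118e-6 m, d = 4e-6 m
Step 2: W^3 = (118e-6)^3 = 1.64e-12 m^3
Step 3: d^3 = (4e-6)^3 = 6.40e-17 m^3
Step 4: b = 1.8e-5 * 294e-6 * 1.64e-12 / 6.40e-17
b = 1.36e-04 N*s/m


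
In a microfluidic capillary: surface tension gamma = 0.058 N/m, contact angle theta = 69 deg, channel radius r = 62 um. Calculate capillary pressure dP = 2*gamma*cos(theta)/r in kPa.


Step 1: cos(69 deg) = 0.3584
Step 2: Convert r to m: r = 62e-6 m
Step 3: dP = 2 * 0.058 * 0.3584 / 62e-6 = 670.6 Pa
Step 4: Convert Pa to kPa (divide by 1000).
dP = 0.67 kPa


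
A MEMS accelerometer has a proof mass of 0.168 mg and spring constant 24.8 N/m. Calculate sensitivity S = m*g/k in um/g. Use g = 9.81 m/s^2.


Step 1: Convert mass: m = 0.168 mg = 1.68e-07 kg
Step 2: S = m * g / k = 1.68e-07 * 9.81 / 24.8
Step 3: S = 6.65e-08 m/g
Step 4: Convert to um/g: S = 0.066 um/g


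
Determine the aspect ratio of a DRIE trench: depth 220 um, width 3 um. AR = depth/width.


Step 1: AR = depth / width
Step 2: AR = 220 / 3
AR = 73.3


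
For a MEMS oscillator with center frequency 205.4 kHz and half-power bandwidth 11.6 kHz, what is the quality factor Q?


Step 1: Q = f0 / bandwidth
Step 2: Q = 205.4 / 11.6
Q = 17.7


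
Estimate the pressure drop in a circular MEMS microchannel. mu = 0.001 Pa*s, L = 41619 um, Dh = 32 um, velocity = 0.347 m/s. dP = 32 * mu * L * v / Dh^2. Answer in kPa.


Step 1: Convert to SI: L = 41619e-6 m, Dh = 32e-6 m
Step 2: dP = 32 * 0.001 * 41619e-6 * 0.347 / (32e-6)^2
Step 3: dP = 451306.03 Pa
Step 4: Convert to kPa: dP = 451.31 kPa


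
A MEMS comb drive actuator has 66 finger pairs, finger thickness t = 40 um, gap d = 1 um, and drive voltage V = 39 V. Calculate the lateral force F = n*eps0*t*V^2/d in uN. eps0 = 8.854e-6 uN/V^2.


Step 1: Parameters: n=66, eps0=8.854e-6 uN/V^2, t=40 um, V=39 V, d=1 um
Step 2: V^2 = 1521
Step 3: F = 66 * 8.854e-6 * 40 * 1521 / 1
F = 35.553 uN


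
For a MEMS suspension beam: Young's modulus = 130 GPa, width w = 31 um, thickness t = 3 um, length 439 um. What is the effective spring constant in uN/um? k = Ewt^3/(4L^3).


Step 1: Convert E to consistent units (1 GPa = 1000 uN/um^2).
E = 130 GPa = 130000 uN/um^2
Step 2: Compute t^3 = 3^3 = 27
Step 3: Compute L^3 = 439^3 = 84604519
Step 4: k = 130000 * 31 * 27 / (4 * 84604519)
k = 0.3215 uN/um


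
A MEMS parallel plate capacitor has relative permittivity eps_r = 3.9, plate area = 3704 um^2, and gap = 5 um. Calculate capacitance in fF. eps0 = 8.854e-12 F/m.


Step 1: Convert area to m^2: A = 3704e-12 m^2
Step 2: Convert gap to m: d = 5e-6 m
Step 3: C = eps0 * eps_r * A / d
C = 8.854e-12 * 3.9 * 3704e-12 / 5e-6
Step 4: Convert to fF (multiply by 1e15).
C = 25.58 fF


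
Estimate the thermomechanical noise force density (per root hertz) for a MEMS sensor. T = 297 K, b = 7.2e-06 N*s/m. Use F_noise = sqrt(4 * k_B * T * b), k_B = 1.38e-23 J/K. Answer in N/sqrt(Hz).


Step 1: Compute 4 * k_B * T * b
= 4 * 1.38e-23 * 297 * 7.2e-06
= 1.1804e-25 N^2/Hz
Step 2: F_noise = sqrt(1.1804e-25)
F_noise = 3.44e-13 N/sqrt(Hz)


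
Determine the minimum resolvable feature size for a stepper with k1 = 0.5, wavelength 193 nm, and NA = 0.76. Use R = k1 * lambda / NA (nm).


Step 1: Identify values: k1 = 0.5, lambda = 193 nm, NA = 0.76
Step 2: R = k1 * lambda / NA
R = 0.5 * 193 / 0.76
R = 127.0 nm


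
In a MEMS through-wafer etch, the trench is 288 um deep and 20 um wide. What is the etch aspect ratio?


Step 1: AR = depth / width
Step 2: AR = 288 / 20
AR = 14.4


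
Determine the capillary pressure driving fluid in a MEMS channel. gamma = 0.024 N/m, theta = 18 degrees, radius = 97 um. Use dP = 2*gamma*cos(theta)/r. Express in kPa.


Step 1: cos(18 deg) = 0.9511
Step 2: Convert r to m: r = 97e-6 m
Step 3: dP = 2 * 0.024 * 0.9511 / 97e-6 = 470.6 Pa
Step 4: Convert Pa to kPa (divide by 1000).
dP = 0.47 kPa


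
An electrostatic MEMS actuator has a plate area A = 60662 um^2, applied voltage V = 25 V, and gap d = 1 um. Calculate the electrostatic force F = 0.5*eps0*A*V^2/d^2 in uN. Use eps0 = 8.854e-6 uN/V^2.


Step 1: Identify parameters.
eps0 = 8.854e-6 uN/V^2, A = 60662 um^2, V = 25 V, d = 1 um
Step 2: Compute V^2 = 25^2 = 625
Step 3: Compute d^2 = 1^2 = 1
Step 4: F = 0.5 * 8.854e-6 * 60662 * 625 / 1
F = 167.844 uN


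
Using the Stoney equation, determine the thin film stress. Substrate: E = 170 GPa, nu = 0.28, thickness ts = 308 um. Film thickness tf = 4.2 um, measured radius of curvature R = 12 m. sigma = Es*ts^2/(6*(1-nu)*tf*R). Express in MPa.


Step 1: Compute numerator: Es * ts^2 = 170 * 308^2 = 16126880 (GPa*um^2)
Step 2: Compute denominator (R in um): 6*(1-nu)*tf*R = 6*0.72*4.2*12e6 = 217728000.0 (um^2)
Step 3: sigma (GPa) = 16126880 / 217728000.0 = 7.4069e-02 GPa
Step 4: Convert to MPa (x1000): sigma = 74.1 MPa


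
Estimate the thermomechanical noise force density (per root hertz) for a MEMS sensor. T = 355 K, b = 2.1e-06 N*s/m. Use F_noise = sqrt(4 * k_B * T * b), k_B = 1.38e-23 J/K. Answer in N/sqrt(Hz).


Step 1: Compute 4 * k_B * T * b
= 4 * 1.38e-23 * 355 * 2.1e-06
= 4.1152e-26 N^2/Hz
Step 2: F_noise = sqrt(4.1152e-26)
F_noise = 2.03e-13 N/sqrt(Hz)


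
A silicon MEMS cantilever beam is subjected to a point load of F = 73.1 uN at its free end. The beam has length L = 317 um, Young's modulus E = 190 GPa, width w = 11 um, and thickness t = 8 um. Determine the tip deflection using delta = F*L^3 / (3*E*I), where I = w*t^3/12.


Step 1: Calculate the second moment of area.
I = w * t^3 / 12 = 11 * 8^3 / 12 = 469.3333 um^4
Step 2: Convert E to consistent units (1 GPa = 1000 uN/um^2).
E = 190 GPa = 190000 uN/um^2
Step 3: Calculate tip deflection.
delta = F * L^3 / (3 * E * I)
delta = 73.1 * 317^3 / (3 * 190000 * 469.3333)
delta = 8.7044 um


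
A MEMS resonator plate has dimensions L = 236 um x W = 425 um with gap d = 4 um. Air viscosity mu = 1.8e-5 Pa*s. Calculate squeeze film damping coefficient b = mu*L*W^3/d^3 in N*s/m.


Step 1: Convert to SI.
L = 236e-6 m, W = 425e-6 m, d = 4e-6 m
Step 2: W^3 = (425e-6)^3 = 7.68e-11 m^3
Step 3: d^3 = (4e-6)^3 = 6.40e-17 m^3
Step 4: b = 1.8e-5 * 236e-6 * 7.68e-11 / 6.40e-17
b = 5.10e-03 N*s/m


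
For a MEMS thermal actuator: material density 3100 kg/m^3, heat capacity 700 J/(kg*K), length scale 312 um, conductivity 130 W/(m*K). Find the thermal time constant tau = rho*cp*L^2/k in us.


Step 1: Convert L to m: L = 312e-6 m
Step 2: L^2 = (312e-6)^2 = 9.7344e-08 m^2
Step 3: tau = 3100 * 700 * 9.7344e-08 / 130 = 1.624896e-03 s
Step 4: Convert to microseconds (multiply by 1e6).
tau = 1624.896 us


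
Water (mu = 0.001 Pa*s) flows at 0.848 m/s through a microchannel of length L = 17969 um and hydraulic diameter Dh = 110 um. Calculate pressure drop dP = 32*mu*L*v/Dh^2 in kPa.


Step 1: Convert to SI: L = 17969e-6 m, Dh = 110e-6 m
Step 2: dP = 32 * 0.001 * 17969e-6 * 0.848 / (110e-6)^2
Step 3: dP = 40298.08 Pa
Step 4: Convert to kPa: dP = 40.3 kPa


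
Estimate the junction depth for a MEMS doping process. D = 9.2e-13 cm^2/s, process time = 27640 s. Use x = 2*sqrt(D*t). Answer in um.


Step 1: Compute D*t = 9.2e-13 * 27640 = 2.54288e-08 cm^2
Step 2: sqrt(D*t) = 1.59464e-04 cm
Step 3: x = 2 * 1.59464e-04 cm = 3.18928e-04 cm
Step 4: Convert to um (1 cm = 1e4 um): x = 3.189 um


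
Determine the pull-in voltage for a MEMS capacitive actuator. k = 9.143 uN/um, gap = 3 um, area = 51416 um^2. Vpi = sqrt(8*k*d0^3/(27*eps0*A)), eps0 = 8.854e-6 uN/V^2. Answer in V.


Step 1: Compute numerator: 8 * k * d0^3 = 8 * 9.143 * 3^3 = 1974.888
Step 2: Compute denominator: 27 * eps0 * A = 27 * 8.854e-6 * 51416 = 12.291406
Step 3: Vpi = sqrt(1974.888 / 12.291406)
Vpi = 12.68 V


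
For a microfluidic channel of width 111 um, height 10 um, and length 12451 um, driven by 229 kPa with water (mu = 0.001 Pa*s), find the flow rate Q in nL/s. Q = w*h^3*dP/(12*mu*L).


Step 1: Convert all dimensions to SI (meters).
w = 111e-6 m, h = 10e-6 m, L = 12451e-6 m, dP = 229e3 Pa
Step 2: Q = w * h^3 * dP / (12 * mu * L)
Q = 111e-6 * (10e-6)^3 * 229e3 / (12 * 0.001 * 12451e-6) = 1.701269e-10 m^3/s
Step 3: Convert Q from m^3/s to nL/s (1 m^3 = 1e12 nL, so multiply by 1e12).
Q = 170.127 nL/s


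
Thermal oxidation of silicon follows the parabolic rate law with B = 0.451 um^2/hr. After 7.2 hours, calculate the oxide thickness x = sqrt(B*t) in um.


Step 1: Compute B*t = 0.451 * 7.2 = 3.2472
Step 2: x = sqrt(3.2472)
x = 1.802 um


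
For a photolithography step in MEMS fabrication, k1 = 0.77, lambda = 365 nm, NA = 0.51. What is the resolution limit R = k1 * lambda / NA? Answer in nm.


Step 1: Identify values: k1 = 0.77, lambda = 365 nm, NA = 0.51
Step 2: R = k1 * lambda / NA
R = 0.77 * 365 / 0.51
R = 551.1 nm


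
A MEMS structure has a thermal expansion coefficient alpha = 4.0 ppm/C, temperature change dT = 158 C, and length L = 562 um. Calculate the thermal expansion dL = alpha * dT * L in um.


Step 1: Convert CTE: alpha = 4.0 ppm/C = 4.0e-6 /C
Step 2: dL = 4.0e-6 * 158 * 562
dL = 0.3552 um


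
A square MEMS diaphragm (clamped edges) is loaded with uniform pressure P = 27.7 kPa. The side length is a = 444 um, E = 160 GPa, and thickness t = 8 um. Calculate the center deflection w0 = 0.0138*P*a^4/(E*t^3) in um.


Step 1: Convert pressure to compatible units (E is in GPa, so P in GPa).
P = 27.7 kPa = 27.7e-6 GPa
Step 2: Compute numerator: 0.0138 * P * a^4.
a^4 = 444^4 = 38862602496
numerator = 0.0138 * 27.7e-6 * 38862602496 = 1.48556e+04
Step 3: Compute denominator: E * t^3 = 160 * 8^3 = 81920
Step 4: w0 = numerator / denominator = 1.48556e+04 / 81920 = 0.1813 um


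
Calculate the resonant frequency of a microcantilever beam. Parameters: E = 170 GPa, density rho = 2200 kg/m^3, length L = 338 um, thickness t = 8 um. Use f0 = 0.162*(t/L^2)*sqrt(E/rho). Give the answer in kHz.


Step 1: Convert units to SI.
t_SI = 8e-6 m, L_SI = 338e-6 m
Step 2: Calculate sqrt(E/rho).
sqrt(170e9 / 2200) = 8790.49 m/s
Step 3: Compute f0.
f0 = 0.162 * 8e-6 / (338e-6)^2 * 8790.49 = 99720.6 Hz = 99.72 kHz


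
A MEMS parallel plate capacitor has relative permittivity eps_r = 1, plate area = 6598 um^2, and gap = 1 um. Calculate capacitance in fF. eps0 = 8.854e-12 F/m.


Step 1: Convert area to m^2: A = 6598e-12 m^2
Step 2: Convert gap to m: d = 1e-6 m
Step 3: C = eps0 * eps_r * A / d
C = 8.854e-12 * 1 * 6598e-12 / 1e-6
Step 4: Convert to fF (multiply by 1e15).
C = 58.42 fF


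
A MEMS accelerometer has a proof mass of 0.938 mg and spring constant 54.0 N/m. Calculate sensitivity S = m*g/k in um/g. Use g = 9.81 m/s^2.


Step 1: Convert mass: m = 0.938 mg = 9.38e-07 kg
Step 2: S = m * g / k = 9.38e-07 * 9.81 / 54.0
Step 3: S = 1.70e-07 m/g
Step 4: Convert to um/g: S = 0.17 um/g


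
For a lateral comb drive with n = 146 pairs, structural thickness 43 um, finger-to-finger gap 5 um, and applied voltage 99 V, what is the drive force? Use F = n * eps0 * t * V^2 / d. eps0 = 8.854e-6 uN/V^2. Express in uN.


Step 1: Parameters: n=146, eps0=8.854e-6 uN/V^2, t=43 um, V=99 V, d=5 um
Step 2: V^2 = 9801
Step 3: F = 146 * 8.854e-6 * 43 * 9801 / 5
F = 108.959 uN


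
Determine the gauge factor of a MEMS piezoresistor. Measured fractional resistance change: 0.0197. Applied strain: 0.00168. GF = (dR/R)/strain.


Step 1: Identify values.
dR/R = 0.0197, strain = 0.00168
Step 2: GF = (dR/R) / strain = 0.0197 / 0.00168
GF = 11.7


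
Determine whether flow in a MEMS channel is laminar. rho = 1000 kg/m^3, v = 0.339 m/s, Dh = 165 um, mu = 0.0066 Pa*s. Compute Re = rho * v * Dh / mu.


Step 1: Convert Dh to meters: Dh = 165e-6 m
Step 2: Re = rho * v * Dh / mu
Re = 1000 * 0.339 * 165e-6 / 0.0066
Re = 8.475
Since Re = 8.475 is below ~2300, the flow is laminar.


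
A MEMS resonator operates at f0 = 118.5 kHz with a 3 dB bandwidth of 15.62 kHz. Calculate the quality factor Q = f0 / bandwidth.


Step 1: Q = f0 / bandwidth
Step 2: Q = 118.5 / 15.62
Q = 7.6


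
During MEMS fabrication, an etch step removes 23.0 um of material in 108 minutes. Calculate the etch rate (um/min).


Step 1: Etch rate = depth / time
Step 2: rate = 23.0 / 108
rate = 0.213 um/min


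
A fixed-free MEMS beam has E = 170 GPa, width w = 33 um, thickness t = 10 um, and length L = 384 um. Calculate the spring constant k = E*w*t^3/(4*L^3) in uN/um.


Step 1: Convert E to consistent units (1 GPa = 1000 uN/um^2).
E = 170 GPa = 170000 uN/um^2
Step 2: Compute t^3 = 10^3 = 1000
Step 3: Compute L^3 = 384^3 = 56623104
Step 4: k = 170000 * 33 * 1000 / (4 * 56623104)
k = 24.769 uN/um


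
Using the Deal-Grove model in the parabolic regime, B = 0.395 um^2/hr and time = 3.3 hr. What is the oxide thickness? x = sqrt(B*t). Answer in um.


Step 1: Compute B*t = 0.395 * 3.3 = 1.3035
Step 2: x = sqrt(1.3035)
x = 1.142 um


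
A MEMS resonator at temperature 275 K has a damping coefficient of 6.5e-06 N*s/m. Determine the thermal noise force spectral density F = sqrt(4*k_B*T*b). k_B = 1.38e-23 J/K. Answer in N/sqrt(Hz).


Step 1: Compute 4 * k_B * T * b
= 4 * 1.38e-23 * 275 * 6.5e-06
= 9.8670e-26 N^2/Hz
Step 2: F_noise = sqrt(9.8670e-26)
F_noise = 3.14e-13 N/sqrt(Hz)


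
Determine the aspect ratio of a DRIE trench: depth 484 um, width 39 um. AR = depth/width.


Step 1: AR = depth / width
Step 2: AR = 484 / 39
AR = 12.4


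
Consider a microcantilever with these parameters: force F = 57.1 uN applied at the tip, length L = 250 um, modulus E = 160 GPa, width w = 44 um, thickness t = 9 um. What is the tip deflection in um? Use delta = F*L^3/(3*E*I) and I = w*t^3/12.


Step 1: Calculate the second moment of area.
I = w * t^3 / 12 = 44 * 9^3 / 12 = 2673.0 um^4
Step 2: Convert E to consistent units (1 GPa = 1000 uN/um^2).
E = 160 GPa = 160000 uN/um^2
Step 3: Calculate tip deflection.
delta = F * L^3 / (3 * E * I)
delta = 57.1 * 250^3 / (3 * 160000 * 2673.0)
delta = 0.6954 um


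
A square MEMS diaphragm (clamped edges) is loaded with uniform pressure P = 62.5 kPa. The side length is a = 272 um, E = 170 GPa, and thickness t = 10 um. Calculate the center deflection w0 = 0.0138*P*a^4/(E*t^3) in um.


Step 1: Convert pressure to compatible units (E is in GPa, so P in GPa).
P = 62.5 kPa = 62.5e-6 GPa
Step 2: Compute numerator: 0.0138 * P * a^4.
a^4 = 272^4 = 5473632256
numerator = 0.0138 * 62.5e-6 * 5473632256 = 4.721e+03
Step 3: Compute denominator: E * t^3 = 170 * 10^3 = 170000
Step 4: w0 = numerator / denominator = 4.721e+03 / 170000 = 0.0278 um


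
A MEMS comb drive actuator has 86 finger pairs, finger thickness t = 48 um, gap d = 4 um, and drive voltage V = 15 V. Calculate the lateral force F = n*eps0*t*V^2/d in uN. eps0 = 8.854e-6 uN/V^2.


Step 1: Parameters: n=86, eps0=8.854e-6 uN/V^2, t=48 um, V=15 V, d=4 um
Step 2: V^2 = 225
Step 3: F = 86 * 8.854e-6 * 48 * 225 / 4
F = 2.056 uN


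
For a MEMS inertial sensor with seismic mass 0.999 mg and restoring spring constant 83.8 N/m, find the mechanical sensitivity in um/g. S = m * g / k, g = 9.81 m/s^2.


Step 1: Convert mass: m = 0.999 mg = 9.99e-07 kg
Step 2: S = m * g / k = 9.99e-07 * 9.81 / 83.8
Step 3: S = 1.17e-07 m/g
Step 4: Convert to um/g: S = 0.117 um/g


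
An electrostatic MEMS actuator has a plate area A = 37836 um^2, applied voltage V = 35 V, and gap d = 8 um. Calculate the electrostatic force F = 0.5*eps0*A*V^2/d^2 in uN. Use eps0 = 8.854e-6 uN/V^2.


Step 1: Identify parameters.
eps0 = 8.854e-6 uN/V^2, A = 37836 um^2, V = 35 V, d = 8 um
Step 2: Compute V^2 = 35^2 = 1225
Step 3: Compute d^2 = 8^2 = 64
Step 4: F = 0.5 * 8.854e-6 * 37836 * 1225 / 64
F = 3.206 uN


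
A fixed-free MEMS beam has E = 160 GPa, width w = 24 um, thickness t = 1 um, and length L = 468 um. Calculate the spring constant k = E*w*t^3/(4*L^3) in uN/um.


Step 1: Convert E to consistent units (1 GPa = 1000 uN/um^2).
E = 160 GPa = 160000 uN/um^2
Step 2: Compute t^3 = 1^3 = 1
Step 3: Compute L^3 = 468^3 = 102503232
Step 4: k = 160000 * 24 * 1 / (4 * 102503232)
k = 0.0094 uN/um


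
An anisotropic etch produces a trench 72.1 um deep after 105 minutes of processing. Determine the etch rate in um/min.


Step 1: Etch rate = depth / time
Step 2: rate = 72.1 / 105
rate = 0.687 um/min


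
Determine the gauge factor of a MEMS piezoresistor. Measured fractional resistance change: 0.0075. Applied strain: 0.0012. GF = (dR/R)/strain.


Step 1: Identify values.
dR/R = 0.0075, strain = 0.0012
Step 2: GF = (dR/R) / strain = 0.0075 / 0.0012
GF = 6.3


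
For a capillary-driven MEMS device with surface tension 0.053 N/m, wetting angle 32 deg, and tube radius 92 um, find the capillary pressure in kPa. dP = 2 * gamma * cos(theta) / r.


Step 1: cos(32 deg) = 0.848
Step 2: Convert r to m: r = 92e-6 m
Step 3: dP = 2 * 0.053 * 0.848 / 92e-6 = 977.0 Pa
Step 4: Convert Pa to kPa (divide by 1000).
dP = 0.98 kPa


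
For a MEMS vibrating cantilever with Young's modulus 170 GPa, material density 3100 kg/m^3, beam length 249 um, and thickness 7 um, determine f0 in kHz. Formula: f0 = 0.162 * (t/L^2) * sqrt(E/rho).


Step 1: Convert units to SI.
t_SI = 7e-6 m, L_SI = 249e-6 m
Step 2: Calculate sqrt(E/rho).
sqrt(170e9 / 3100) = 7405.32 m/s
Step 3: Compute f0.
f0 = 0.162 * 7e-6 / (249e-6)^2 * 7405.32 = 135443.5 Hz = 135.44 kHz


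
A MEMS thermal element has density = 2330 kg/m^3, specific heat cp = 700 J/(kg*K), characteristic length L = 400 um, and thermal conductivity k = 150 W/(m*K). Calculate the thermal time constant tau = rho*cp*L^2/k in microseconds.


Step 1: Convert L to m: L = 400e-6 m
Step 2: L^2 = (400e-6)^2 = 1.6e-07 m^2
Step 3: tau = 2330 * 700 * 1.6e-07 / 150 = 1.73973333e-03 s
Step 4: Convert to microseconds (multiply by 1e6).
tau = 1739.733 us


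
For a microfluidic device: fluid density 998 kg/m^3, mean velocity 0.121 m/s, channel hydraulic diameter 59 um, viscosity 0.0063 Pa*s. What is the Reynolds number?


Step 1: Convert Dh to meters: Dh = 59e-6 m
Step 2: Re = rho * v * Dh / mu
Re = 998 * 0.121 * 59e-6 / 0.0063
Re = 1.131


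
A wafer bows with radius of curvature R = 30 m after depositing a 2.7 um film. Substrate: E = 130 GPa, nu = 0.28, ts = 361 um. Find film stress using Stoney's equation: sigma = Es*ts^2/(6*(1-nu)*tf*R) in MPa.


Step 1: Compute numerator: Es * ts^2 = 130 * 361^2 = 16941730 (GPa*um^2)
Step 2: Compute denominator (R in um): 6*(1-nu)*tf*R = 6*0.72*2.7*30e6 = 349920000.0 (um^2)
Step 3: sigma (GPa) = 16941730 / 349920000.0 = 4.8416e-02 GPa
Step 4: Convert to MPa (x1000): sigma = 48.4 MPa


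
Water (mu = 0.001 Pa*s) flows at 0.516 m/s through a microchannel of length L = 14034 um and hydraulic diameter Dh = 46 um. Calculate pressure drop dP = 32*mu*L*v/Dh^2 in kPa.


Step 1: Convert to SI: L = 14034e-6 m, Dh = 46e-6 m
Step 2: dP = 32 * 0.001 * 14034e-6 * 0.516 / (46e-6)^2
Step 3: dP = 109512.95 Pa
Step 4: Convert to kPa: dP = 109.51 kPa


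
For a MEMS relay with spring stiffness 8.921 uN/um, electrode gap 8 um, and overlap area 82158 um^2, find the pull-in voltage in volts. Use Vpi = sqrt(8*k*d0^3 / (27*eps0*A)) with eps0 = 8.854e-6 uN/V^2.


Step 1: Compute numerator: 8 * k * d0^3 = 8 * 8.921 * 8^3 = 36540.416
Step 2: Compute denominator: 27 * eps0 * A = 27 * 8.854e-6 * 82158 = 19.640527
Step 3: Vpi = sqrt(36540.416 / 19.640527)
Vpi = 43.13 V


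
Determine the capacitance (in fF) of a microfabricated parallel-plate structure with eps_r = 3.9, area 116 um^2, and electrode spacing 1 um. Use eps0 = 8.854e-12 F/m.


Step 1: Convert area to m^2: A = 116e-12 m^2
Step 2: Convert gap to m: d = 1e-6 m
Step 3: C = eps0 * eps_r * A / d
C = 8.854e-12 * 3.9 * 116e-12 / 1e-6
Step 4: Convert to fF (multiply by 1e15).
C = 4.01 fF


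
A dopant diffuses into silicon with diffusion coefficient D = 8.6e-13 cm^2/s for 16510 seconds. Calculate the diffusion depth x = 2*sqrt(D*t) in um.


Step 1: Compute D*t = 8.6e-13 * 16510 = 1.41986e-08 cm^2
Step 2: sqrt(D*t) = 1.19158e-04 cm
Step 3: x = 2 * 1.19158e-04 cm = 2.38316e-04 cm
Step 4: Convert to um (1 cm = 1e4 um): x = 2.383 um


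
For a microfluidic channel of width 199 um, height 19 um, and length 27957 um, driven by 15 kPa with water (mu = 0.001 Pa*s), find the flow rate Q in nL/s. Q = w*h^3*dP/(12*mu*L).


Step 1: Convert all dimensions to SI (meters).
w = 199e-6 m, h = 19e-6 m, L = 27957e-6 m, dP = 15e3 Pa
Step 2: Q = w * h^3 * dP / (12 * mu * L)
Q = 199e-6 * (19e-6)^3 * 15e3 / (12 * 0.001 * 27957e-6) = 6.102859e-11 m^3/s
Step 3: Convert Q from m^3/s to nL/s (1 m^3 = 1e12 nL, so multiply by 1e12).
Q = 61.029 nL/s


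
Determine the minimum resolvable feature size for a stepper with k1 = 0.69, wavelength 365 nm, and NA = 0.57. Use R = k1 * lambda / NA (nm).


Step 1: Identify values: k1 = 0.69, lambda = 365 nm, NA = 0.57
Step 2: R = k1 * lambda / NA
R = 0.69 * 365 / 0.57
R = 441.8 nm
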